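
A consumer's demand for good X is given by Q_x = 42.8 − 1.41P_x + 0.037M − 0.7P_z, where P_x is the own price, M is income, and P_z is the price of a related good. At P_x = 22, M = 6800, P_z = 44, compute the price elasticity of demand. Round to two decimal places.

At the given point, Q_x = 42.8 − 1.41(22) + 0.037(6800) − 0.7(44) = 42.8 − 31.02 + 251.6 − 30.8 = 232.58.
∂Q_x/∂P_x = −1.41, so E_p = (−1.41)·(22/232.58) ≈ -0.13.
|E_p| < 1: demand is inelastic.

-0.13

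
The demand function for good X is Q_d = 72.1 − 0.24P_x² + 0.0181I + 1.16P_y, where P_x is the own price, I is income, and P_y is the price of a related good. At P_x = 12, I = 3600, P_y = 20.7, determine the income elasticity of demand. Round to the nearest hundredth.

0.51

First evaluate Q_d: 72.1 − 0.24(12)² + 0.0181(3600) + 1.16(20.7) = 72.1 − 34.56 + 65.16 + 24.012 = 126.712.
∂Q_d/∂I = +0.0181, so E_I = 0.0181·(3600/126.712) ≈ 0.51.
E_I ∈ (0,1): normal good (necessity).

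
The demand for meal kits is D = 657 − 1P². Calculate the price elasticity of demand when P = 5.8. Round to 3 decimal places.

At P = 5.8, D = 623.36.
dD/dP = −2·1·P = −11.6.
Point elasticity E = (dD/dP)·(P/D) = -11.6 × 5.8/623.36 ≈ -0.108.
|E| < 1, so demand is inelastic at this price.

-0.108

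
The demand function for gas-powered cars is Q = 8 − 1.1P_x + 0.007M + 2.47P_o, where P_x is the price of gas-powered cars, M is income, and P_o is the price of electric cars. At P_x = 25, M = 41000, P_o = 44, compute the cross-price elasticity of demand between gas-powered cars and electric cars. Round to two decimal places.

Substituting, Q = 8 − 1.1(25) + 0.007(41000) + 2.47(44) = 8 − 27.5 + 287 + 108.68 = 376.18.
∂Q/∂P_o = +2.47, so E_xy = 2.47·(44/376.18) ≈ 0.29.
E_xy > 0: the goods are substitutes.

0.29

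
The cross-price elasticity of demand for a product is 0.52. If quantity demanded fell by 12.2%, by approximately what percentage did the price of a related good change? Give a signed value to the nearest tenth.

-23.5

%ΔQ ≈ E × %ΔP_y ⇒ %ΔP_y = %ΔQ / E = (-12.2%)/(0.52) ≈ -23.5%.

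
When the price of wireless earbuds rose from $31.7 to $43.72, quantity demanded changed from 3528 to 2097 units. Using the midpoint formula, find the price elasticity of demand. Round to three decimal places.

%Δq = (2097 − 3528)/[(3528 + 2097)/2] = -1431/2812.5 ≈ -0.5088.
%Δp = (43.72 − 31.7)/[(31.7 + 43.72)/2] = 12.02/37.71 ≈ 0.3187.
Arc elasticity E = %Δq/%Δp ≈ -0.5088/0.3187 ≈ -1.596.
|E| > 1: demand is elastic over this range.

-1.596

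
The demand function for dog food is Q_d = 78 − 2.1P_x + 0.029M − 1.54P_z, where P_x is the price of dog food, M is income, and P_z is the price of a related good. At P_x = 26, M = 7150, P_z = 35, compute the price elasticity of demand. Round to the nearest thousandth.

Substituting, Q_d = 78 − 2.1(26) + 0.029(7150) − 1.54(35) = 78 − 54.6 + 207.35 − 53.9 = 176.85.
∂Q_d/∂P_x = −2.1, so E_p = (−2.1)·(26/176.85) ≈ -0.309.
|E_p| < 1: demand is inelastic.

-0.309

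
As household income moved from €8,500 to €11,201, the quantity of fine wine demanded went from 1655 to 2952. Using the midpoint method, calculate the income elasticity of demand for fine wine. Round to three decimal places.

%ΔQ = (2952 − 1655)/[(1655+2952)/2] = 1297/2303.5 ≈ 0.5631.
%ΔI = (11,201 − 8,500)/[(8,500+11,201)/2] = 2701/9850.5 ≈ 0.2742.
E_I = %ΔQ/%ΔI ≈ 2.053.
E_I > 1: normal good (luxury).

2.053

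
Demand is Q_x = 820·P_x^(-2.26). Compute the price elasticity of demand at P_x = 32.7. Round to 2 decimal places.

-2.26

For a Cobb–Douglas (constant-elasticity) form Q_x = A·P_x^α·…, the elasticity with respect to P_x equals the exponent α at every point.
Here the exponent on P_x is -2.26, so the price elasticity of demand is -2.26.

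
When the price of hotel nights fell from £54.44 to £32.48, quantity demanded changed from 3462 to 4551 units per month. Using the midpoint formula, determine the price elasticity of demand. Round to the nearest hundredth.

-0.54

%ΔQ = (4551 − 3462)/[(3462 + 4551)/2] = 1089/4006.5 ≈ 0.2718.
%ΔP = (32.48 − 54.44)/[(54.44 + 32.48)/2] = -21.96/43.46 ≈ -0.5053.
Arc elasticity E = %ΔQ/%ΔP ≈ 0.2718/-0.5053 ≈ -0.54.
|E| < 1: demand is inelastic over this range.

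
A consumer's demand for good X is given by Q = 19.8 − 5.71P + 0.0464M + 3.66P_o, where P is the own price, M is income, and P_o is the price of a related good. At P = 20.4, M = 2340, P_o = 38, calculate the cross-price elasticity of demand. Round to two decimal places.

Substituting, Q = 19.8 − 5.71(20.4) + 0.0464(2340) + 3.66(38) = 19.8 − 116.484 + 108.576 + 139.08 = 150.972.
∂Q/∂P_o = +3.66, so E_xy = 3.66·(38/150.972) ≈ 0.92.
E_xy > 0: the goods are substitutes.

0.92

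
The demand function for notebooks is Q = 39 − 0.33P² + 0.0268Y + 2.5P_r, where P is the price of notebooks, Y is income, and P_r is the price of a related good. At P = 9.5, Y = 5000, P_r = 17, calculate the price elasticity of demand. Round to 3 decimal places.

-0.321

First evaluate Q: 39 − 0.33(9.5)² + 0.0268(5000) + 2.5(17) = 39 − 29.7825 + 134 + 42.5 = 185.7175.
∂Q/∂P = −2·0.33·P = -6.27, so E_p = -6.27·(9.5/185.7175) ≈ -0.321.
|E_p| < 1: demand is inelastic.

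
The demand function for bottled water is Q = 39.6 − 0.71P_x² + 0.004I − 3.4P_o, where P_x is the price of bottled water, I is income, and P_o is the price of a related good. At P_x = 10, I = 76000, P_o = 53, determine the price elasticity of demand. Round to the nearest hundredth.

Evaluating quantity at (P_x, I, P_o) gives Q = 39.6 − 0.71(10)² + 0.004(76000) − 3.4(53) = 39.6 − 71 + 304 − 180.2 = 92.4.
∂Q/∂P_x = −2·0.71·P_x = -14.2, so E_p = -14.2·(10/92.4) ≈ -1.54.
|E_p| > 1: demand is elastic.

-1.54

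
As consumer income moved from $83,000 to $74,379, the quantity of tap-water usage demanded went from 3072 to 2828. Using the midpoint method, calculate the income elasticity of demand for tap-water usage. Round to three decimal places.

%ΔQ = (2828 − 3072)/[(3072+2828)/2] = -244/2950 ≈ -0.0827.
%ΔI = (74,379 − 83,000)/[(83,000+74,379)/2] = -8621/78689.5 ≈ -0.1096.
E_I = %ΔQ/%ΔI ≈ 0.755.
E_I ∈ (0,1): normal good (necessity).

0.755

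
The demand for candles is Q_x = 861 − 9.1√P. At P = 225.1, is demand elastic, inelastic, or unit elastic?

inelastic

At P = 225.1, Q_x = 724.4697.
dQ_x/dP = −9.1/(2√P) = −9.1/(2·15.0033).
Point elasticity E = (dQ_x/dP)·(P/Q_x) = -0.3033 × 225.1/724.4697 ≈ -0.094.
|E| ≈ 0.094 < 1, so demand is inelastic.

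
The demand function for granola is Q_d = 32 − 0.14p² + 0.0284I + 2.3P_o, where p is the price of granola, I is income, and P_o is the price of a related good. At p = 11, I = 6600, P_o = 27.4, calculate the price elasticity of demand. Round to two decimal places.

-0.13

Q_d = 32 − 0.14(11)² + 0.0284(6600) + 2.3(27.4) = 32 − 16.94 + 187.44 + 63.02 = 265.52.
∂Q_d/∂p = −2·0.14·p = -3.08, so E_p = -3.08·(11/265.52) ≈ -0.13.
|E_p| < 1: demand is inelastic.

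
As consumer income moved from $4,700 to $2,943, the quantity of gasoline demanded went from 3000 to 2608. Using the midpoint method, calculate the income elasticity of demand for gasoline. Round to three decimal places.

%ΔQ = (2608 − 3000)/[(3000+2608)/2] = -392/2804 ≈ -0.1398.
%ΔY = (2,943 − 4,700)/[(4,700+2,943)/2] = -1757/3821.5 ≈ -0.4598.
E_I = %ΔQ/%ΔY ≈ 0.304.
E_I ∈ (0,1): normal good (necessity).

0.304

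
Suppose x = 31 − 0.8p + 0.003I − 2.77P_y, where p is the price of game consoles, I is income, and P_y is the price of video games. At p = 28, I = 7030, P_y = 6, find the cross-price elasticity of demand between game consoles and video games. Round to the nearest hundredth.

At the given point, x = 31 − 0.8(28) + 0.003(7030) − 2.77(6) = 31 − 22.4 + 21.09 − 16.62 = 13.07.
∂x/∂P_y = −2.77, so E_xy = -2.77·(6/13.07) ≈ -1.27.
E_xy < 0: the goods are complements.

-1.27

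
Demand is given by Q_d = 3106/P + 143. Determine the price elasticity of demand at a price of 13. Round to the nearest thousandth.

At P = 13, Q_d = 381.9231.
dQ_d/dP = −3106/P² = −18.3787.
Point elasticity E = (dQ_d/dP)·(P/Q_d) = -18.3787 × 13/381.9231 ≈ -0.626.
|E| < 1, so demand is inelastic at this price.

-0.626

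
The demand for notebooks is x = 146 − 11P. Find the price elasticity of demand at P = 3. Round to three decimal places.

-0.292

At P = 3, x = 113.
dx/dP = −11.
Point elasticity E = (dx/dP)·(P/x) = -11 × 3/113 ≈ -0.292.
|E| < 1, so demand is inelastic at this price.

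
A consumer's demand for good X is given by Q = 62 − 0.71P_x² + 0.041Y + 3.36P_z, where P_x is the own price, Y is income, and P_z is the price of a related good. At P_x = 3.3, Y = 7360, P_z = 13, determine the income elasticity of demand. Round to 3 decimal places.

Substituting, Q = 62 − 0.71(3.3)² + 0.041(7360) + 3.36(13) = 62 − 7.7319 + 301.76 + 43.68 = 399.7081.
∂Q/∂Y = +0.041, so E_I = 0.041·(7360/399.7081) ≈ 0.755.
E_I ∈ (0,1): normal good (necessity).

0.755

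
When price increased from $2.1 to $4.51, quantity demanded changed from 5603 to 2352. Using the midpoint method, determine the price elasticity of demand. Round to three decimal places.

-1.121

%ΔQ = (2352 − 5603)/[(5603 + 2352)/2] = -3251/3977.5 ≈ -0.8173.
%ΔP = (4.51 − 2.1)/[(2.1 + 4.51)/2] = 2.41/3.305 ≈ 0.7292.
Arc elasticity E = %ΔQ/%ΔP ≈ -0.8173/0.7292 ≈ -1.121.
|E| > 1: demand is elastic over this range.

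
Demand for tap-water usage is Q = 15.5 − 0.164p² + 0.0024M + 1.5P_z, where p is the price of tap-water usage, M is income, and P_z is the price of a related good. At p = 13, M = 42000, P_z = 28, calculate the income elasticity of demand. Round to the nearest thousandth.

Q = 15.5 − 0.164(13)² + 0.0024(42000) + 1.5(28) = 15.5 − 27.716 + 100.8 + 42 = 130.584.
∂Q/∂M = +0.0024, so E_I = 0.0024·(42000/130.584) ≈ 0.772.
E_I ∈ (0,1): normal good (necessity).

0.772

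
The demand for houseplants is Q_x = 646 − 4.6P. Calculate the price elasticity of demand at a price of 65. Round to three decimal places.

At P = 65, Q_x = 347.
dQ_x/dP = −4.6.
Point elasticity E = (dQ_x/dP)·(P/Q_x) = -4.6 × 65/347 ≈ -0.862.
|E| < 1, so demand is inelastic at this price.

-0.862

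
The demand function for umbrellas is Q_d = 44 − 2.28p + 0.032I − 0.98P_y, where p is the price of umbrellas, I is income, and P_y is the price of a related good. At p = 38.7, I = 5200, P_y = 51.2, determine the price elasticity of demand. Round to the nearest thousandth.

-1.226

Q_d = 44 − 2.28(38.7) + 0.032(5200) − 0.98(51.2) = 44 − 88.236 + 166.4 − 50.176 = 71.988.
∂Q_d/∂p = −2.28, so E_p = (−2.28)·(38.7/71.988) ≈ -1.226.
|E_p| > 1: demand is elastic.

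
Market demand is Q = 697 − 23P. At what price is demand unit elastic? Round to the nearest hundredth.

15.15

For linear demand Q = a − bP, E = −bP/(a − bP). |E| = 1 ⇒ bP = a − bP ⇒ P = a/(2b).
P = 697/(2·23) ≈ 15.15.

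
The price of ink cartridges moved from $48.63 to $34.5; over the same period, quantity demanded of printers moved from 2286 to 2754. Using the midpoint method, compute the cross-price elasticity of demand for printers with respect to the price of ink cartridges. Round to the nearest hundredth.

%ΔQ_x = (2754 − 2286)/[(2286+2754)/2] = 468/2520 ≈ 0.1857.
%ΔP_y = (34.5 − 48.63)/[(48.63+34.5)/2] ≈ -0.3399.
E_xy = 0.1857/-0.3399 ≈ -0.55.
E_xy < 0, so printers and ink cartridges are complements.

-0.55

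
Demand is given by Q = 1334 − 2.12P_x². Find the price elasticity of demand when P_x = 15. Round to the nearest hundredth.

-1.11

At P_x = 15, Q = 857.
dQ/dP_x = −2·2.12·P_x = −63.6.
Point elasticity E = (dQ/dP_x)·(P_x/Q) = -63.6 × 15/857 ≈ -1.11.
|E| > 1, so demand is elastic at this price.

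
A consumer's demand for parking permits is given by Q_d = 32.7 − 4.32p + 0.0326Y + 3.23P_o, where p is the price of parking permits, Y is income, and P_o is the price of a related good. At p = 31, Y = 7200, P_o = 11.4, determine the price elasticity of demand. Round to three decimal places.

First evaluate Q_d: 32.7 − 4.32(31) + 0.0326(7200) + 3.23(11.4) = 32.7 − 133.92 + 234.72 + 36.822 = 170.322.
∂Q_d/∂p = −4.32, so E_p = (−4.32)·(31/170.322) ≈ -0.786.
|E_p| < 1: demand is inelastic.

-0.786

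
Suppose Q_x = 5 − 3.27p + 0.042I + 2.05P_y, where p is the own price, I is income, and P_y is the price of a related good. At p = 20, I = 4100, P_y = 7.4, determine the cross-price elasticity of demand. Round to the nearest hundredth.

0.12

First evaluate Q_x: 5 − 3.27(20) + 0.042(4100) + 2.05(7.4) = 5 − 65.4 + 172.2 + 15.17 = 126.97.
∂Q_x/∂P_y = +2.05, so E_xy = 2.05·(7.4/126.97) ≈ 0.12.
E_xy > 0: the goods are substitutes.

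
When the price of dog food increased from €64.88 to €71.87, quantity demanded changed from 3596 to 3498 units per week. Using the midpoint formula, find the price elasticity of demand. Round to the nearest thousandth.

-0.270

%ΔQ = (3498 − 3596)/[(3596 + 3498)/2] = -98/3547 ≈ -0.0276.
%Δp = (71.87 − 64.88)/[(64.88 + 71.87)/2] = 6.99/68.375 ≈ 0.1022.
Arc elasticity E = %ΔQ/%Δp ≈ -0.0276/0.1022 ≈ -0.270.
|E| < 1: demand is inelastic over this range.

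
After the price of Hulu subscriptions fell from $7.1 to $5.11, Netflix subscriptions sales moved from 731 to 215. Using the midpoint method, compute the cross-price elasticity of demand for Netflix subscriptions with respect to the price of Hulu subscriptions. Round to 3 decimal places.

3.347

%ΔQ_x = (215 − 731)/[(731+215)/2] = -516/473 ≈ -1.0909.
%ΔP_y = (5.11 − 7.1)/[(7.1+5.11)/2] ≈ -0.3260.
E_xy = -1.0909/-0.3260 ≈ 3.347.
E_xy > 0, so Netflix subscriptions and Hulu subscriptions are substitutes.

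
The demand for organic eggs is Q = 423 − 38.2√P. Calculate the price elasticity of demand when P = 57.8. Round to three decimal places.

-1.095

At P = 57.8, Q = 132.5795.
dQ/dP = −38.2/(2√P) = −38.2/(2·7.6026).
Point elasticity E = (dQ/dP)·(P/Q) = -2.5123 × 57.8/132.5795 ≈ -1.095.
|E| > 1, so demand is elastic at this price.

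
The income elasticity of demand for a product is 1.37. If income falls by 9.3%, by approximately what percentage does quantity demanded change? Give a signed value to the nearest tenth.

-12.7

%ΔQ ≈ E × %ΔI = (1.37) × (-9.3%) ≈ -12.7%.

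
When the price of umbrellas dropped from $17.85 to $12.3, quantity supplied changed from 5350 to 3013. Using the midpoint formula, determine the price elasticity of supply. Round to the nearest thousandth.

%ΔQ = (3013 − 5350)/[(5350 + 3013)/2] = -2337/4181.5 ≈ -0.5589.
%Δp = (12.3 − 17.85)/[(17.85 + 12.3)/2] = -5.55/15.075 ≈ -0.3682.
Arc elasticity E = %ΔQ/%Δp ≈ -0.5589/-0.3682 ≈ 1.518.
|E| > 1: supply is elastic over this range.

1.518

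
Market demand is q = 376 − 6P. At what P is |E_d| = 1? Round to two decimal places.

31.33

For linear demand q = a − bP, E = −bP/(a − bP). |E| = 1 ⇒ bP = a − bP ⇒ P = a/(2b).
P = 376/(2·6) ≈ 31.33.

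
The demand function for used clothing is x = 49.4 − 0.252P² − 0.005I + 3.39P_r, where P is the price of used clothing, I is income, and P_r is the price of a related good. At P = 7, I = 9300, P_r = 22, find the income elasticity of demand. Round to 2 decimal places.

-0.71

Substituting, x = 49.4 − 0.252(7)² − 0.005(9300) + 3.39(22) = 49.4 − 12.348 − 46.5 + 74.58 = 65.132.
∂x/∂I = −0.005, so E_I = -0.005·(9300/65.132) ≈ -0.71.
E_I < 0: inferior good.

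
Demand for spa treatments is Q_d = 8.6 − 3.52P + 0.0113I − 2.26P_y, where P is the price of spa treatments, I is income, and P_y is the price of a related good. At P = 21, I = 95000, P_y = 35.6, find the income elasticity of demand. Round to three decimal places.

Evaluating quantity at (P, I, P_y) gives Q_d = 8.6 − 3.52(21) + 0.0113(95000) − 2.26(35.6) = 8.6 − 73.92 + 1073.5 − 80.456 = 927.724.
∂Q_d/∂I = +0.0113, so E_I = 0.0113·(95000/927.724) ≈ 1.157.
E_I > 1: normal good (luxury).

1.157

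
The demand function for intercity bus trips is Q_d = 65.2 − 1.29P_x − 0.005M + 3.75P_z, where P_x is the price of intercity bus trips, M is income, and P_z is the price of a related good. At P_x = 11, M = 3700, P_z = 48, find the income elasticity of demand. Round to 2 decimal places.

Substituting, Q_d = 65.2 − 1.29(11) − 0.005(3700) + 3.75(48) = 65.2 − 14.19 − 18.5 + 180 = 212.51.
∂Q_d/∂M = −0.005, so E_I = -0.005·(3700/212.51) ≈ -0.09.
E_I < 0: inferior good.

-0.09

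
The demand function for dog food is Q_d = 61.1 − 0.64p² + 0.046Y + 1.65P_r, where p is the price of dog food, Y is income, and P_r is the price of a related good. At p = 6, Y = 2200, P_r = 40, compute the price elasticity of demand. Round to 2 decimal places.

Q_d = 61.1 − 0.64(6)² + 0.046(2200) + 1.65(40) = 61.1 − 23.04 + 101.2 + 66 = 205.26.
∂Q_d/∂p = −2·0.64·p = -7.68, so E_p = -7.68·(6/205.26) ≈ -0.22.
|E_p| < 1: demand is inelastic.

-0.22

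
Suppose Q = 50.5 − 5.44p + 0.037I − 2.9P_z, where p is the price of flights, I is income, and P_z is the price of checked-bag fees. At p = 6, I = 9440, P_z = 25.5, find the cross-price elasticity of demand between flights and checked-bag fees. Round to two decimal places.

-0.25

At the given point, Q = 50.5 − 5.44(6) + 0.037(9440) − 2.9(25.5) = 50.5 − 32.64 + 349.28 − 73.95 = 293.19.
∂Q/∂P_z = −2.9, so E_xy = -2.9·(25.5/293.19) ≈ -0.25.
E_xy < 0: the goods are complements.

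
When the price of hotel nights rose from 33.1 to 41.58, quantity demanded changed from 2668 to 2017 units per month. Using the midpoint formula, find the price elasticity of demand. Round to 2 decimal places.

-1.22

%Δq = (2017 − 2668)/[(2668 + 2017)/2] = -651/2342.5 ≈ -0.2779.
%Δp = (41.58 − 33.1)/[(33.1 + 41.58)/2] = 8.48/37.34 ≈ 0.2271.
Arc elasticity E = %Δq/%Δp ≈ -0.2779/0.2271 ≈ -1.22.
|E| > 1: demand is elastic over this range.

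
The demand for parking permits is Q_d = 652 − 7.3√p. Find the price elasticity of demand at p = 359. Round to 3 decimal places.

At p = 359, Q_d = 513.6847.
dQ_d/dp = −7.3/(2√p) = −7.3/(2·18.9473).
Point elasticity E = (dQ_d/dp)·(p/Q_d) = -0.1926 × 359/513.6847 ≈ -0.135.
|E| < 1, so demand is inelastic at this price.

-0.135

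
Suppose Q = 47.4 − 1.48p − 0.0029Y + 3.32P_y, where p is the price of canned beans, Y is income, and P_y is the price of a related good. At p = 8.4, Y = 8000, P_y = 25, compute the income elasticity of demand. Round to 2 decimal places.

Evaluating quantity at (p, Y, P_y) gives Q = 47.4 − 1.48(8.4) − 0.0029(8000) + 3.32(25) = 47.4 − 12.432 − 23.2 + 83 = 94.768.
∂Q/∂Y = −0.0029, so E_I = -0.0029·(8000/94.768) ≈ -0.24.
E_I < 0: inferior good.

-0.24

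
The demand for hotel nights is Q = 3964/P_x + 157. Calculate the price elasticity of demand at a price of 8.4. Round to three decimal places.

-0.750

At P_x = 8.4, Q = 628.9048.
dQ/dP_x = −3964/P_x² = −56.1791.
Point elasticity E = (dQ/dP_x)·(P_x/Q) = -56.1791 × 8.4/628.9048 ≈ -0.750.
|E| < 1, so demand is inelastic at this price.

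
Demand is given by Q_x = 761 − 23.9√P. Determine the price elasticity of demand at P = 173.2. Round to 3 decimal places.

At P = 173.2, Q_x = 446.4629.
dQ_x/dP = −23.9/(2√P) = −23.9/(2·13.1605).
Point elasticity E = (dQ_x/dP)·(P/Q_x) = -0.908 × 173.2/446.4629 ≈ -0.352.
|E| < 1, so demand is inelastic at this price.

-0.352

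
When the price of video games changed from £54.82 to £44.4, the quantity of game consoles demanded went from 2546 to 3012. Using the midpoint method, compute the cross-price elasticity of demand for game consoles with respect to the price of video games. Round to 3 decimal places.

-0.798

%ΔQ_x = (3012 − 2546)/[(2546+3012)/2] = 466/2779 ≈ 0.1677.
%ΔP_y = (44.4 − 54.82)/[(54.82+44.4)/2] ≈ -0.2100.
E_xy = 0.1677/-0.2100 ≈ -0.798.
E_xy < 0, so game consoles and video games are complements.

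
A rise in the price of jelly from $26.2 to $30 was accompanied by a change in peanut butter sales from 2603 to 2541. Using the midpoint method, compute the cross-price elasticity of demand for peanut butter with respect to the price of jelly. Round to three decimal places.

-0.178

%ΔQ_x = (2541 − 2603)/[(2603+2541)/2] = -62/2572 ≈ -0.0241.
%ΔP_y = (30 − 26.2)/[(26.2+30)/2] ≈ 0.1352.
E_xy = -0.0241/0.1352 ≈ -0.178.
E_xy < 0, so peanut butter and jelly are complements.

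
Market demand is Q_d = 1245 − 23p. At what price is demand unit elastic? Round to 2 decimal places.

27.07

For linear demand Q_d = a − bp, E = −bp/(a − bp). |E| = 1 ⇒ bp = a − bp ⇒ p = a/(2b).
p = 1245/(2·23) ≈ 27.07.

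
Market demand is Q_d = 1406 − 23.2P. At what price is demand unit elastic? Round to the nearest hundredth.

30.30

For linear demand Q_d = a − bP, E = −bP/(a − bP). |E| = 1 ⇒ bP = a − bP ⇒ P = a/(2b).
P = 1406/(2·23.2) ≈ 30.30.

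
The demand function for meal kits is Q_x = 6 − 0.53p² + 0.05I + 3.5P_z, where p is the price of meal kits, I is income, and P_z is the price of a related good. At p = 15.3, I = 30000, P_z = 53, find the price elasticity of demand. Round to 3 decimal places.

First evaluate Q_x: 6 − 0.53(15.3)² + 0.05(30000) + 3.5(53) = 6 − 124.0677 + 1500 + 185.5 = 1567.4323.
∂Q_x/∂p = −2·0.53·p = -16.218, so E_p = -16.218·(15.3/1567.4323) ≈ -0.158.
|E_p| < 1: demand is inelastic.

-0.158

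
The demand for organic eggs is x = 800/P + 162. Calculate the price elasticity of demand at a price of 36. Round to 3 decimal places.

At P = 36, x = 184.2222.
dx/dP = −800/P² = −0.6173.
Point elasticity E = (dx/dP)·(P/x) = -0.6173 × 36/184.2222 ≈ -0.121.
|E| < 1, so demand is inelastic at this price.

-0.121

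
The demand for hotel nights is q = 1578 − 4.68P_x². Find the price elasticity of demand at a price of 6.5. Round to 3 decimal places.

At P_x = 6.5, q = 1380.27.
dq/dP_x = −2·4.68·P_x = −60.84.
Point elasticity E = (dq/dP_x)·(P_x/q) = -60.84 × 6.5/1380.27 ≈ -0.287.
|E| < 1, so demand is inelastic at this price.

-0.287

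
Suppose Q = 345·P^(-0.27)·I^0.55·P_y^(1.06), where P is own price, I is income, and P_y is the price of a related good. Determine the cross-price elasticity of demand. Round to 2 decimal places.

1.06

For a Cobb–Douglas (constant-elasticity) form Q = A·P_y^α·…, the elasticity with respect to P_y equals the exponent α at every point.
Here the exponent on P_y is 1.06, so the cross-price elasticity of demand is 1.06.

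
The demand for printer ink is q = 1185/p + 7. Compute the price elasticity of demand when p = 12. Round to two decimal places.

-0.93

At p = 12, q = 105.75.
dq/dp = −1185/p² = −8.2292.
Point elasticity E = (dq/dp)·(p/q) = -8.2292 × 12/105.75 ≈ -0.93.
|E| < 1, so demand is inelastic at this price.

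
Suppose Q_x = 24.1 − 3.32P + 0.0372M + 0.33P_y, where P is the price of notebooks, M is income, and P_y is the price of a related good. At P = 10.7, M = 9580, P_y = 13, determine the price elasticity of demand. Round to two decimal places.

Substituting, Q_x = 24.1 − 3.32(10.7) + 0.0372(9580) + 0.33(13) = 24.1 − 35.524 + 356.376 + 4.29 = 349.242.
∂Q_x/∂P = −3.32, so E_p = (−3.32)·(10.7/349.242) ≈ -0.10.
|E_p| < 1: demand is inelastic.

-0.10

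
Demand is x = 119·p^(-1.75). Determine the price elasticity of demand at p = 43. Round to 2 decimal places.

-1.75

For a Cobb–Douglas (constant-elasticity) form x = A·p^α·…, the elasticity with respect to p equals the exponent α at every point.
Here the exponent on p is -1.75, so the price elasticity of demand is -1.75.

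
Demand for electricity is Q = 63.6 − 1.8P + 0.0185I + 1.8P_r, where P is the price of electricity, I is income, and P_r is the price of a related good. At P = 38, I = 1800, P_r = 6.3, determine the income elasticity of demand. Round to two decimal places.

First evaluate Q: 63.6 − 1.8(38) + 0.0185(1800) + 1.8(6.3) = 63.6 − 68.4 + 33.3 + 11.34 = 39.84.
∂Q/∂I = +0.0185, so E_I = 0.0185·(1800/39.84) ≈ 0.84.
E_I ∈ (0,1): normal good (necessity).

0.84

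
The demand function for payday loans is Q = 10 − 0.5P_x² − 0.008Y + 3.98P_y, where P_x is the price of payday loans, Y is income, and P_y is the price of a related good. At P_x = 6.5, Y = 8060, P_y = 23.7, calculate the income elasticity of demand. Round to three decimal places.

Substituting, Q = 10 − 0.5(6.5)² − 0.008(8060) + 3.98(23.7) = 10 − 21.125 − 64.48 + 94.326 = 18.721.
∂Q/∂Y = −0.008, so E_I = -0.008·(8060/18.721) ≈ -3.444.
E_I < 0: inferior good.

-3.444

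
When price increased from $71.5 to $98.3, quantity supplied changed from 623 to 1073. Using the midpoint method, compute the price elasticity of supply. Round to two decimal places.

1.68

%ΔQ = (1073 − 623)/[(623 + 1073)/2] = 450/848 ≈ 0.5307.
%Δp = (98.3 − 71.5)/[(71.5 + 98.3)/2] = 26.8/84.9 ≈ 0.3157.
Arc elasticity E = %ΔQ/%Δp ≈ 0.5307/0.3157 ≈ 1.68.
|E| > 1: supply is elastic over this range.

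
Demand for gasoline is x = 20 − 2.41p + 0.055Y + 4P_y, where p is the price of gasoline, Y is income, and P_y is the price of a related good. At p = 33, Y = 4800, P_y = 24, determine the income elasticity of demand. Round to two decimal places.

0.88

x = 20 − 2.41(33) + 0.055(4800) + 4(24) = 20 − 79.53 + 264 + 96 = 300.47.
∂x/∂Y = +0.055, so E_I = 0.055·(4800/300.47) ≈ 0.88.
E_I ∈ (0,1): normal good (necessity).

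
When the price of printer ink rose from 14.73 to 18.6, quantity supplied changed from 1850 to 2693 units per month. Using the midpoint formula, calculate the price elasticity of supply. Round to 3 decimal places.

%Δq = (2693 − 1850)/[(1850 + 2693)/2] = 843/2271.5 ≈ 0.3711.
%Δp = (18.6 − 14.73)/[(14.73 + 18.6)/2] = 3.87/16.665 ≈ 0.2322.
Arc elasticity E = %Δq/%Δp ≈ 0.3711/0.2322 ≈ 1.598.
|E| > 1: supply is elastic over this range.

1.598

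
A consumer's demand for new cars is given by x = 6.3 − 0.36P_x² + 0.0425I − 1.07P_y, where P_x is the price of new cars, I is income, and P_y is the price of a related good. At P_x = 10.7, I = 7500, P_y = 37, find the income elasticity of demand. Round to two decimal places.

1.31

x = 6.3 − 0.36(10.7)² + 0.0425(7500) − 1.07(37) = 6.3 − 41.2164 + 318.75 − 39.59 = 244.2436.
∂x/∂I = +0.0425, so E_I = 0.0425·(7500/244.2436) ≈ 1.31.
E_I > 1: normal good (luxury).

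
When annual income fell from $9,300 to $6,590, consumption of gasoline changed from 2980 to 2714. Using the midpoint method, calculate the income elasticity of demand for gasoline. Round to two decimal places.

0.27

%ΔQ = (2714 − 2980)/[(2980+2714)/2] = -266/2847 ≈ -0.0934.
%ΔM = (6,590 − 9,300)/[(9,300+6,590)/2] = -2710/7945 ≈ -0.3411.
E_I = %ΔQ/%ΔM ≈ 0.27.
E_I ∈ (0,1): normal good (necessity).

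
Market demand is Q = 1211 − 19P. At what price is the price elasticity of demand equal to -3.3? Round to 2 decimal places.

48.91

Set −bP/(a − bP) = −3.3 ⇒ bP = 3.3(a − bP) ⇒ bP(1+3.3) = 3.3·a.
P = 3.3·1211/(19·4.3) ≈ 48.91.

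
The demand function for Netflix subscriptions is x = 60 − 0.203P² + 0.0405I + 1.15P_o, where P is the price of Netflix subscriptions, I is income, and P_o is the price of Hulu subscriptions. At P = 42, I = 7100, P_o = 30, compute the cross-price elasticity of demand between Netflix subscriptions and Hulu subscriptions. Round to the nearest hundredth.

Evaluating quantity at (P, I, P_o) gives x = 60 − 0.203(42)² + 0.0405(7100) + 1.15(30) = 60 − 358.092 + 287.55 + 34.5 = 23.958.
∂x/∂P_o = +1.15, so E_xy = 1.15·(30/23.958) ≈ 1.44.
E_xy > 0: the goods are substitutes.

1.44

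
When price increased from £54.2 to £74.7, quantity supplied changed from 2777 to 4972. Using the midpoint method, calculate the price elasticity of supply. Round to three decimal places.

%Δq = (4972 − 2777)/[(2777 + 4972)/2] = 2195/3874.5 ≈ 0.5665.
%Δp = (74.7 − 54.2)/[(54.2 + 74.7)/2] = 20.5/64.45 ≈ 0.3181.
Arc elasticity E = %Δq/%Δp ≈ 0.5665/0.3181 ≈ 1.781.
|E| > 1: supply is elastic over this range.

1.781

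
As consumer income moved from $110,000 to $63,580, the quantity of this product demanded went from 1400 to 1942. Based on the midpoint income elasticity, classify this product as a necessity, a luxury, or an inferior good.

inferior

%ΔQ = (1942 − 1400)/[(1400+1942)/2] = 542/1671 ≈ 0.3244.
%ΔI = (63,580 − 110,000)/[(110,000+63,580)/2] = -46420/86790 ≈ -0.5349.
E_I = %ΔQ/%ΔI ≈ -0.606.
E_I < 0: inferior good.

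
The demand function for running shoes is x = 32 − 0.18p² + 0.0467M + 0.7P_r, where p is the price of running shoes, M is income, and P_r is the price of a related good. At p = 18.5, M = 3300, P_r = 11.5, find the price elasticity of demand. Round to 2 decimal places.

-0.93

At the given point, x = 32 − 0.18(18.5)² + 0.0467(3300) + 0.7(11.5) = 32 − 61.605 + 154.11 + 8.05 = 132.555.
∂x/∂p = −2·0.18·p = -6.66, so E_p = -6.66·(18.5/132.555) ≈ -0.93.
|E_p| < 1: demand is inelastic.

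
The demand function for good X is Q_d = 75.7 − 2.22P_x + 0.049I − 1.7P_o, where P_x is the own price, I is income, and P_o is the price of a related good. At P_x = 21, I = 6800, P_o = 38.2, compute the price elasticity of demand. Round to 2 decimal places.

First evaluate Q_d: 75.7 − 2.22(21) + 0.049(6800) − 1.7(38.2) = 75.7 − 46.62 + 333.2 − 64.94 = 297.34.
∂Q_d/∂P_x = −2.22, so E_p = (−2.22)·(21/297.34) ≈ -0.16.
|E_p| < 1: demand is inelastic.

-0.16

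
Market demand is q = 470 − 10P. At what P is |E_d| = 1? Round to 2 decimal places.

For linear demand q = a − bP, E = −bP/(a − bP). |E| = 1 ⇒ bP = a − bP ⇒ P = a/(2b).
P = 470/(2·10) = 23.50.

23.50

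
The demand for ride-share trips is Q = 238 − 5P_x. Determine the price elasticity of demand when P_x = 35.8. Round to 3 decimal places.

-3.034

At P_x = 35.8, Q = 59.
dQ/dP_x = −5.
Point elasticity E = (dQ/dP_x)·(P_x/Q) = -5 × 35.8/59 ≈ -3.034.
|E| > 1, so demand is elastic at this price.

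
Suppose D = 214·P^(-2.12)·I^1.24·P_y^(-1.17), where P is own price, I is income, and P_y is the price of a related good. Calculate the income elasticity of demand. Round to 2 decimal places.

1.24

For a Cobb–Douglas (constant-elasticity) form D = A·I^α·…, the elasticity with respect to I equals the exponent α at every point.
Here the exponent on I is 1.24, so the income elasticity of demand is 1.24.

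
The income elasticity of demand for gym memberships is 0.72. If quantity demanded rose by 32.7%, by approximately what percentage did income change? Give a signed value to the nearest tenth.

45.4

%ΔQ ≈ E × %ΔI ⇒ %ΔI = %ΔQ / E = (32.7%)/(0.72) ≈ 45.4%.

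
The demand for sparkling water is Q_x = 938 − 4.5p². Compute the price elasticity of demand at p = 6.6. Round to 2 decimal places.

At p = 6.6, Q_x = 741.98.
dQ_x/dp = −2·4.5·p = −59.4.
Point elasticity E = (dQ_x/dp)·(p/Q_x) = -59.4 × 6.6/741.98 ≈ -0.53.
|E| < 1, so demand is inelastic at this price.

-0.53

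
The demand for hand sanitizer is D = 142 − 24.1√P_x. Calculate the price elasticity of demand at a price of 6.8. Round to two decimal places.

-0.40

At P_x = 6.8, D = 79.1549.
dD/dP_x = −24.1/(2√P_x) = −24.1/(2·2.6077).
Point elasticity E = (dD/dP_x)·(P_x/D) = -4.621 × 6.8/79.1549 ≈ -0.40.
|E| < 1, so demand is inelastic at this price.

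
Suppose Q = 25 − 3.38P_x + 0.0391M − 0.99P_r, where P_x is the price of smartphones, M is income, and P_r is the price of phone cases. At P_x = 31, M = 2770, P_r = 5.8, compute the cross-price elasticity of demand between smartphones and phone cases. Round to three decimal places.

-0.252

At the given point, Q = 25 − 3.38(31) + 0.0391(2770) − 0.99(5.8) = 25 − 104.78 + 108.307 − 5.742 = 22.785.
∂Q/∂P_r = −0.99, so E_xy = -0.99·(5.8/22.785) ≈ -0.252.
E_xy < 0: the goods are complements.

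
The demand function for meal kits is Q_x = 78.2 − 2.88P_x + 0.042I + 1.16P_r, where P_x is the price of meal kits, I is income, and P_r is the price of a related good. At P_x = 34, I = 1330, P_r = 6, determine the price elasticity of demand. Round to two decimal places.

First evaluate Q_x: 78.2 − 2.88(34) + 0.042(1330) + 1.16(6) = 78.2 − 97.92 + 55.86 + 6.96 = 43.1.
∂Q_x/∂P_x = −2.88, so E_p = (−2.88)·(34/43.1) ≈ -2.27.
|E_p| > 1: demand is elastic.

-2.27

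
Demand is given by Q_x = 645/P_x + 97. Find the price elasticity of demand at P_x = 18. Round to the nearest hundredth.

At P_x = 18, Q_x = 132.8333.
dQ_x/dP_x = −645/P_x² = −1.9907.
Point elasticity E = (dQ_x/dP_x)·(P_x/Q_x) = -1.9907 × 18/132.8333 ≈ -0.27.
|E| < 1, so demand is inelastic at this price.

-0.27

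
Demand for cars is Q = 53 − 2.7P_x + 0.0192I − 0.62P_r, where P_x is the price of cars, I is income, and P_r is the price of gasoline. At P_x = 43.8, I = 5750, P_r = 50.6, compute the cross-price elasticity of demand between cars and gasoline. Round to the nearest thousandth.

-2.279

Evaluating quantity at (P_x, I, P_r) gives Q = 53 − 2.7(43.8) + 0.0192(5750) − 0.62(50.6) = 53 − 118.26 + 110.4 − 31.372 = 13.768.
∂Q/∂P_r = −0.62, so E_xy = -0.62·(50.6/13.768) ≈ -2.279.
E_xy < 0: the goods are complements.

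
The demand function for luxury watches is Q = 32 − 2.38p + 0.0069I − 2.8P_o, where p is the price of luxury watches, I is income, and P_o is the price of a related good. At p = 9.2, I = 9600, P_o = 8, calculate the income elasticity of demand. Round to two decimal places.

1.23

At the given point, Q = 32 − 2.38(9.2) + 0.0069(9600) − 2.8(8) = 32 − 21.896 + 66.24 − 22.4 = 53.944.
∂Q/∂I = +0.0069, so E_I = 0.0069·(9600/53.944) ≈ 1.23.
E_I > 1: normal good (luxury).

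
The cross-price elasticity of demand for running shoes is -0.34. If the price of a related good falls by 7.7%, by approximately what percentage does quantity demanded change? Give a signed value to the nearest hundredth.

2.62

%ΔQ ≈ E × %ΔP_y = (-0.34) × (-7.7%) ≈ 2.62%.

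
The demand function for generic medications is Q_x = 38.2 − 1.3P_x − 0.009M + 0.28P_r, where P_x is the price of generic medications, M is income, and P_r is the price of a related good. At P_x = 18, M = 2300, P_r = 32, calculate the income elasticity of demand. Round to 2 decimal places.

-6.76

At the given point, Q_x = 38.2 − 1.3(18) − 0.009(2300) + 0.28(32) = 38.2 − 23.4 − 20.7 + 8.96 = 3.06.
∂Q_x/∂M = −0.009, so E_I = -0.009·(2300/3.06) ≈ -6.76.
E_I < 0: inferior good.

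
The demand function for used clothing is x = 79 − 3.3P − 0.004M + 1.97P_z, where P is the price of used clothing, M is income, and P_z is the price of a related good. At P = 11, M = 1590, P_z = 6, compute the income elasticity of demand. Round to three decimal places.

Substituting, x = 79 − 3.3(11) − 0.004(1590) + 1.97(6) = 79 − 36.3 − 6.36 + 11.82 = 48.16.
∂x/∂M = −0.004, so E_I = -0.004·(1590/48.16) ≈ -0.132.
E_I < 0: inferior good.

-0.132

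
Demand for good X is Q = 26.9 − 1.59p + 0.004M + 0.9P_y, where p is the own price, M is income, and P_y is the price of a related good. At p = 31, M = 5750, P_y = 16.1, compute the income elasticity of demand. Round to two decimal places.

Evaluating quantity at (p, M, P_y) gives Q = 26.9 − 1.59(31) + 0.004(5750) + 0.9(16.1) = 26.9 − 49.29 + 23 + 14.49 = 15.1.
∂Q/∂M = +0.004, so E_I = 0.004·(5750/15.1) ≈ 1.52.
E_I > 1: normal good (luxury).

1.52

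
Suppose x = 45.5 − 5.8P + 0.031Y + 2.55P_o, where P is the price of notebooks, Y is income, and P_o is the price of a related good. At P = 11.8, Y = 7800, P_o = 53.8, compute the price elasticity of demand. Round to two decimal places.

-0.19

Evaluating quantity at (P, Y, P_o) gives x = 45.5 − 5.8(11.8) + 0.031(7800) + 2.55(53.8) = 45.5 − 68.44 + 241.8 + 137.19 = 356.05.
∂x/∂P = −5.8, so E_p = (−5.8)·(11.8/356.05) ≈ -0.19.
|E_p| < 1: demand is inelastic.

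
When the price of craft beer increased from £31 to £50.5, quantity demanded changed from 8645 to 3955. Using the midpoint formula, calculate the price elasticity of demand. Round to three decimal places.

-1.556

%ΔQ = (3955 − 8645)/[(8645 + 3955)/2] = -4690/6300 ≈ -0.7444.
%ΔP = (50.5 − 31)/[(31 + 50.5)/2] = 19.5/40.75 ≈ 0.4785.
Arc elasticity E = %ΔQ/%ΔP ≈ -0.7444/0.4785 ≈ -1.556.
|E| > 1: demand is elastic over this range.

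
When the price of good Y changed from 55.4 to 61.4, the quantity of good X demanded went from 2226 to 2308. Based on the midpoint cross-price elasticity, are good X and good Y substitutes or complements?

%ΔQ_x = (2308 − 2226)/[(2226+2308)/2] = 82/2267 ≈ 0.0362.
%ΔP_y = (61.4 − 55.4)/[(55.4+61.4)/2] ≈ 0.1027.
E_xy = 0.0362/0.1027 ≈ 0.352.
E_xy > 0, so the goods are substitutes.

substitutes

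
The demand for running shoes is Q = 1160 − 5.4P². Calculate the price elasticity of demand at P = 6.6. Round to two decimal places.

-0.51

At P = 6.6, Q = 924.776.
dQ/dP = −2·5.4·P = −71.28.
Point elasticity E = (dQ/dP)·(P/Q) = -71.28 × 6.6/924.776 ≈ -0.51.
|E| < 1, so demand is inelastic at this price.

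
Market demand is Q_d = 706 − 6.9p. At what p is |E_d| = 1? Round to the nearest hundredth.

51.16

For linear demand Q_d = a − bp, E = −bp/(a − bp). |E| = 1 ⇒ bp = a − bp ⇒ p = a/(2b).
p = 706/(2·6.9) ≈ 51.16.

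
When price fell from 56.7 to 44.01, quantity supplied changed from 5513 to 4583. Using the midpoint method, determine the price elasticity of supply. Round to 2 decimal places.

%ΔQ = (4583 − 5513)/[(5513 + 4583)/2] = -930/5048 ≈ -0.1842.
%Δp = (44.01 − 56.7)/[(56.7 + 44.01)/2] = -12.69/50.355 ≈ -0.2520.
Arc elasticity E = %ΔQ/%Δp ≈ -0.1842/-0.2520 ≈ 0.73.
|E| < 1: supply is inelastic over this range.

0.73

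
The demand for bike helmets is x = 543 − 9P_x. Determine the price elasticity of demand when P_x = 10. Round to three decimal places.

At P_x = 10, x = 453.
dx/dP_x = −9.
Point elasticity E = (dx/dP_x)·(P_x/x) = -9 × 10/453 ≈ -0.199.
|E| < 1, so demand is inelastic at this price.

-0.199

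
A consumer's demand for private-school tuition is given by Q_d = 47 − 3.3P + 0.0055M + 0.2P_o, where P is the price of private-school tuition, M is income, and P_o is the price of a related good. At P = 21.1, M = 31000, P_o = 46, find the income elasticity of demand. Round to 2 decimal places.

1.09

Evaluating quantity at (P, M, P_o) gives Q_d = 47 − 3.3(21.1) + 0.0055(31000) + 0.2(46) = 47 − 69.63 + 170.5 + 9.2 = 157.07.
∂Q_d/∂M = +0.0055, so E_I = 0.0055·(31000/157.07) ≈ 1.09.
E_I > 1: normal good (luxury).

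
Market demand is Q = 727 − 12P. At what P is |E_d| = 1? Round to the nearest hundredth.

For linear demand Q = a − bP, E = −bP/(a − bP). |E| = 1 ⇒ bP = a − bP ⇒ P = a/(2b).
P = 727/(2·12) ≈ 30.29.

30.29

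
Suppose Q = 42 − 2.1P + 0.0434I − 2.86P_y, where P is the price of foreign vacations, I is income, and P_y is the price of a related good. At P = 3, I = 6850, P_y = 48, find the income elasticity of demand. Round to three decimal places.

1.519

First evaluate Q: 42 − 2.1(3) + 0.0434(6850) − 2.86(48) = 42 − 6.3 + 297.29 − 137.28 = 195.71.
∂Q/∂I = +0.0434, so E_I = 0.0434·(6850/195.71) ≈ 1.519.
E_I > 1: normal good (luxury).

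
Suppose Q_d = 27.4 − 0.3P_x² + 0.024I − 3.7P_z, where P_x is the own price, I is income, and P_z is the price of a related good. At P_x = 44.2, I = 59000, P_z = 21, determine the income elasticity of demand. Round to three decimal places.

1.816

At the given point, Q_d = 27.4 − 0.3(44.2)² + 0.024(59000) − 3.7(21) = 27.4 − 586.092 + 1416 − 77.7 = 779.608.
∂Q_d/∂I = +0.024, so E_I = 0.024·(59000/779.608) ≈ 1.816.
E_I > 1: normal good (luxury).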